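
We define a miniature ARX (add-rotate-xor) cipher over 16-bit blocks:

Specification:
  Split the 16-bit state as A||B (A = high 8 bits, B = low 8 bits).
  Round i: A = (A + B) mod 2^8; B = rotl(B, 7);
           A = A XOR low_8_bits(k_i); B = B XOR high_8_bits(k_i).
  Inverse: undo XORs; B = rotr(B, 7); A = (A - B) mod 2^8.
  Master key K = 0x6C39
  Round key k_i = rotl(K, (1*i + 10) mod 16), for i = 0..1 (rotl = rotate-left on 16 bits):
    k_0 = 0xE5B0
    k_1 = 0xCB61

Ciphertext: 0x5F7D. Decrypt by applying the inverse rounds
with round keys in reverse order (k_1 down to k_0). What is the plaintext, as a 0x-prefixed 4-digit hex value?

0x5011

s_0 = ciphertext = 0x5F7D
s_1 = InvRound(s_0, k_1) = 0xD16D
s_2 = InvRound(s_1, k_0) = 0x5011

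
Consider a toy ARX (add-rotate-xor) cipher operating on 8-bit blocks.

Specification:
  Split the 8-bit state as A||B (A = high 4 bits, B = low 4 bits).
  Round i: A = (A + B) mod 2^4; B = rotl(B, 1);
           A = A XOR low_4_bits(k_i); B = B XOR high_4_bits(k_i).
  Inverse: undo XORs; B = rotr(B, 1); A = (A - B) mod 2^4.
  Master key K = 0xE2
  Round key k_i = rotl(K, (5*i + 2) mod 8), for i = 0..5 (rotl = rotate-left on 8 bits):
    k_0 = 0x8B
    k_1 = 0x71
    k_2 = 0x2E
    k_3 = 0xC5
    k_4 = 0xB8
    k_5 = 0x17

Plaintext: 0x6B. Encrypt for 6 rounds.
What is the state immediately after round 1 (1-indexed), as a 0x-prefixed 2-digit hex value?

s_0 = plaintext = 0x6B
s_1 = Round(s_0, k_0) = 0xAF
s_2 = Round(s_1, k_1) = 0x88
s_3 = Round(s_2, k_2) = 0xE3
s_4 = Round(s_3, k_3) = 0x4A
s_5 = Round(s_4, k_4) = 0x6E
s_6 = Round(s_5, k_5) = 0x3C

0xAF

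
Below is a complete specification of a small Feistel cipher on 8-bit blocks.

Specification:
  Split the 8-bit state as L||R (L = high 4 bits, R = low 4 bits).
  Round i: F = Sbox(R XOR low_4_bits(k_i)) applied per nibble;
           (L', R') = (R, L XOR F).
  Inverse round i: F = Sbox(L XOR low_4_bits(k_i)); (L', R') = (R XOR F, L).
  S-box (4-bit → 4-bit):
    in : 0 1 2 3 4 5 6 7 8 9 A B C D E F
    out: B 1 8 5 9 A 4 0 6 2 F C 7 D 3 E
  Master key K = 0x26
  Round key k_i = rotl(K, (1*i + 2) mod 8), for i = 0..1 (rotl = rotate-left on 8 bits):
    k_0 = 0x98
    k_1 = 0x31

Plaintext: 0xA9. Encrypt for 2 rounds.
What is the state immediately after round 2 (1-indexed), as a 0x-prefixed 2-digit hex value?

s_0 = plaintext = 0xA9
s_1 = Round(s_0, k_0) = 0x9B
s_2 = Round(s_1, k_1) = 0xB6

0xB6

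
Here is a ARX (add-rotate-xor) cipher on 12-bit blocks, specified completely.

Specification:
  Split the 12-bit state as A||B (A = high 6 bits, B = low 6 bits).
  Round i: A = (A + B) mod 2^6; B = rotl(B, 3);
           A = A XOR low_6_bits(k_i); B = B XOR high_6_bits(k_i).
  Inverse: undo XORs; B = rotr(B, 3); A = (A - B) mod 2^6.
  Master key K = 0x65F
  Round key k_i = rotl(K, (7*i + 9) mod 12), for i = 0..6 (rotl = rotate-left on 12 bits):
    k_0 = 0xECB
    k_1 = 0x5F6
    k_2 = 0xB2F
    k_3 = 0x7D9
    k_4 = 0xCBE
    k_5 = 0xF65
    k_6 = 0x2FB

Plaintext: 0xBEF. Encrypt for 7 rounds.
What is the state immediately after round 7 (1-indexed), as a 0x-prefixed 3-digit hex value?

s_0 = plaintext = 0xBEF
s_1 = Round(s_0, k_0) = 0x546
s_2 = Round(s_1, k_1) = 0xB67
s_3 = Round(s_2, k_2) = 0xED0
s_4 = Round(s_3, k_3) = 0x49D
s_5 = Round(s_4, k_4) = 0x459
s_6 = Round(s_5, k_5) = 0x3F6
s_7 = Round(s_6, k_6) = 0xFBD

0xFBD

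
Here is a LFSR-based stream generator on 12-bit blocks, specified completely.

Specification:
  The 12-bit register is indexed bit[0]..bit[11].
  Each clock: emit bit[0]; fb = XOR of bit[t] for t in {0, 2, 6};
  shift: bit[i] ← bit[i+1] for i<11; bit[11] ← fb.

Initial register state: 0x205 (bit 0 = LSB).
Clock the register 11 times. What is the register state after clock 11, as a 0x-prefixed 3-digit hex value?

reg_0 = 0x205
clock 1: out=1, reg = 0x102
clock 2: out=0, reg = 0x081
clock 3: out=1, reg = 0x840
clock 4: out=0, reg = 0xC20
clock 5: out=0, reg = 0x610
clock 6: out=0, reg = 0x308
clock 7: out=0, reg = 0x184
clock 8: out=0, reg = 0x8C2
clock 9: out=0, reg = 0xC61
clock 10: out=1, reg = 0x630
clock 11: out=0, reg = 0x318

0x318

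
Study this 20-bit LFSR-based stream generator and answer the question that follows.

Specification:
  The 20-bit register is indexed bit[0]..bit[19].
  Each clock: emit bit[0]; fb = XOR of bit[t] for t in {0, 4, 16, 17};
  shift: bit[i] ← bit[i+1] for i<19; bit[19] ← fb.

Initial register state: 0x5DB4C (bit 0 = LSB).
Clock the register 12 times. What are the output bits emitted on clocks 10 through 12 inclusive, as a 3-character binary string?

101

reg_0 = 0x5DB4C
clock 1: out=0, reg = 0xAEDA6
clock 2: out=0, reg = 0xD76D3
clock 3: out=1, reg = 0xEBB69
clock 4: out=1, reg = 0x75DB4
clock 5: out=0, reg = 0xBAEDA
clock 6: out=0, reg = 0xDD76D
clock 7: out=1, reg = 0x6EBB6
clock 8: out=0, reg = 0x375DB
clock 9: out=1, reg = 0x1BAED
clock 10: out=1, reg = 0x0DD76
clock 11: out=0, reg = 0x86EBB
clock 12: out=1, reg = 0x4375D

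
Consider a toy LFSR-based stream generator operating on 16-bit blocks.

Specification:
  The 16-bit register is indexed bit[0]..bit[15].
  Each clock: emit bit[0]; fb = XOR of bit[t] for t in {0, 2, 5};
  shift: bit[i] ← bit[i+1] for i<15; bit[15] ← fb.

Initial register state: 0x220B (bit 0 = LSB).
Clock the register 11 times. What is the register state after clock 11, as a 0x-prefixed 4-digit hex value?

reg_0 = 0x220B
clock 1: out=1, reg = 0x9105
clock 2: out=1, reg = 0x4882
clock 3: out=0, reg = 0x2441
clock 4: out=1, reg = 0x9220
clock 5: out=0, reg = 0xC910
clock 6: out=0, reg = 0x6488
clock 7: out=0, reg = 0x3244
clock 8: out=0, reg = 0x9922
clock 9: out=0, reg = 0xCC91
clock 10: out=1, reg = 0xE648
clock 11: out=0, reg = 0x7324

0x7324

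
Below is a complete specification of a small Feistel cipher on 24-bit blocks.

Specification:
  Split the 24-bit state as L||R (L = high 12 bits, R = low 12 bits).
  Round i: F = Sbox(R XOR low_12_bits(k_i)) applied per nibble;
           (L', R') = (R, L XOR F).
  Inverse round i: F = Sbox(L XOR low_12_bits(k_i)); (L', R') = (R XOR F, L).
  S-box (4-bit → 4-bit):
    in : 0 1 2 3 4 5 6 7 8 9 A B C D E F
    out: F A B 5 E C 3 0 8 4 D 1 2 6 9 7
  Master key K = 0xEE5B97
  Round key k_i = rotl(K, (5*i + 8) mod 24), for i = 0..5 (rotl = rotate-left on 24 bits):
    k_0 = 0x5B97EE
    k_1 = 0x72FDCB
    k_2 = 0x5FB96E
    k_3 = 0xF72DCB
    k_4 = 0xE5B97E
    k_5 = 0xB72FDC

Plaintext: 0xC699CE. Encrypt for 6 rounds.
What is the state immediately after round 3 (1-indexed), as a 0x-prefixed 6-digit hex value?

0x168D25

s_0 = plaintext = 0xC699CE
s_1 = Round(s_0, k_0) = 0x9CE5D6
s_2 = Round(s_1, k_1) = 0x5D6168
s_3 = Round(s_2, k_2) = 0x168D25
s_4 = Round(s_3, k_3) = 0xD25EF1
s_5 = Round(s_4, k_4) = 0xEF1DA2
s_6 = Round(s_5, k_5) = 0xDA25F8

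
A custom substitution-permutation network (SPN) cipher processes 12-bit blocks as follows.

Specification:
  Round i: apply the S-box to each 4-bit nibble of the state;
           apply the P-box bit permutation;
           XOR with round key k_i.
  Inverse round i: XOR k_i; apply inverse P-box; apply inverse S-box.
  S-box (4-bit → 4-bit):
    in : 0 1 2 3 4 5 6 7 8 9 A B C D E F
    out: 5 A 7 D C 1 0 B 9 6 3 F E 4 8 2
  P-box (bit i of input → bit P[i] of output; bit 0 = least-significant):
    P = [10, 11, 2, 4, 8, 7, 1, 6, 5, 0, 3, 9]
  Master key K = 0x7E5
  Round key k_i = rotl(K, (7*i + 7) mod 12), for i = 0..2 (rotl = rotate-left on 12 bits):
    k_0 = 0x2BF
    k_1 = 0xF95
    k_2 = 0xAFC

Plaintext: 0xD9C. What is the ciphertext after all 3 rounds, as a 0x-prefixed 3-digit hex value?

0xB7E

s_0 = plaintext = 0xD9C
s_1 = Round(s_0, k_0) = 0xA21
s_2 = Round(s_1, k_1) = 0x626
s_3 = Round(s_2, k_2) = 0xB7E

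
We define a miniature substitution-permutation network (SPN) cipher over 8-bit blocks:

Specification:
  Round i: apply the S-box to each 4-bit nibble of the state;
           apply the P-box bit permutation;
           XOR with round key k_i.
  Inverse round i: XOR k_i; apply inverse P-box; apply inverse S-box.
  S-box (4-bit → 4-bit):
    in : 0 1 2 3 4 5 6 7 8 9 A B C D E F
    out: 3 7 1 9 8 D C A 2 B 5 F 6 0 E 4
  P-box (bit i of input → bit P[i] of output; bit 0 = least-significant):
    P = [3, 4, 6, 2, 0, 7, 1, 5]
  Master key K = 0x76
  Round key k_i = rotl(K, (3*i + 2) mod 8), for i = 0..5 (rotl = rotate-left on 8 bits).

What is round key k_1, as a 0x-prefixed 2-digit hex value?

K = 0x76
k_0 = rotl(K, (3*0+2) mod 8) = rotl(K, 2) = 0xD9
k_1 = rotl(K, (3*1+2) mod 8) = rotl(K, 5) = 0xCE

0xCE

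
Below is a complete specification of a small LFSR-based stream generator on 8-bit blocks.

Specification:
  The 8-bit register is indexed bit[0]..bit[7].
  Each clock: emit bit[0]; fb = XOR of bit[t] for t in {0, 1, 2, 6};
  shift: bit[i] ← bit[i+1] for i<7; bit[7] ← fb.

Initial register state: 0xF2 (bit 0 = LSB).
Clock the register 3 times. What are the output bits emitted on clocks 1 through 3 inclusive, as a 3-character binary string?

reg_0 = 0xF2
clock 1: out=0, reg = 0x79
clock 2: out=1, reg = 0x3C
clock 3: out=0, reg = 0x9E

010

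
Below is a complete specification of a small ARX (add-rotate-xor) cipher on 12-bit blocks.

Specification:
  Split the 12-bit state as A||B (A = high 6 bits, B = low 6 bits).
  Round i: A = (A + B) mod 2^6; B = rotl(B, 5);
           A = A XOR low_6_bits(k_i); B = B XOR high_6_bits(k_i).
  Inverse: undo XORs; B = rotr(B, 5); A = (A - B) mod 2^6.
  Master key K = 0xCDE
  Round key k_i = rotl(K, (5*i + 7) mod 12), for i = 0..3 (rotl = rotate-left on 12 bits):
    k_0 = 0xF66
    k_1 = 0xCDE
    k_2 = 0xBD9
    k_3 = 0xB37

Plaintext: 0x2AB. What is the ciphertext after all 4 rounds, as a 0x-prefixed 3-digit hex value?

s_0 = plaintext = 0x2AB
s_1 = Round(s_0, k_0) = 0x4C8
s_2 = Round(s_1, k_1) = 0x177
s_3 = Round(s_2, k_2) = 0x954
s_4 = Round(s_3, k_3) = 0x3A6

0x3A6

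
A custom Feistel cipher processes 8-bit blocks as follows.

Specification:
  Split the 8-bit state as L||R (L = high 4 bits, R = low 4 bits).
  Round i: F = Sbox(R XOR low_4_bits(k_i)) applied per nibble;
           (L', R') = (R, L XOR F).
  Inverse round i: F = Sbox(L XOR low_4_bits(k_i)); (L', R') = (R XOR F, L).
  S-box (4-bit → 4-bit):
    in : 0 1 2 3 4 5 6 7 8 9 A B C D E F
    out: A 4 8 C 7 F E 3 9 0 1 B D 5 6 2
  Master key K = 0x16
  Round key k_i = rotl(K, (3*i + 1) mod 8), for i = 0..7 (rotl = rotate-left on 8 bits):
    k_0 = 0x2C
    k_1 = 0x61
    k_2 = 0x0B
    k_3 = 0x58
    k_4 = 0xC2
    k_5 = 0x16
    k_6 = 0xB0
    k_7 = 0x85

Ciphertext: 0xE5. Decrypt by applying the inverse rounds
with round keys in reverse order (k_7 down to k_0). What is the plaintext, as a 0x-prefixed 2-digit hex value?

0x17

s_0 = ciphertext = 0xE5
s_1 = InvRound(s_0, k_7) = 0xEE
s_2 = InvRound(s_1, k_6) = 0x8E
s_3 = InvRound(s_2, k_5) = 0x88
s_4 = InvRound(s_3, k_4) = 0x98
s_5 = InvRound(s_4, k_3) = 0xC9
s_6 = InvRound(s_5, k_2) = 0xAC
s_7 = InvRound(s_6, k_1) = 0x7A
s_8 = InvRound(s_7, k_0) = 0x17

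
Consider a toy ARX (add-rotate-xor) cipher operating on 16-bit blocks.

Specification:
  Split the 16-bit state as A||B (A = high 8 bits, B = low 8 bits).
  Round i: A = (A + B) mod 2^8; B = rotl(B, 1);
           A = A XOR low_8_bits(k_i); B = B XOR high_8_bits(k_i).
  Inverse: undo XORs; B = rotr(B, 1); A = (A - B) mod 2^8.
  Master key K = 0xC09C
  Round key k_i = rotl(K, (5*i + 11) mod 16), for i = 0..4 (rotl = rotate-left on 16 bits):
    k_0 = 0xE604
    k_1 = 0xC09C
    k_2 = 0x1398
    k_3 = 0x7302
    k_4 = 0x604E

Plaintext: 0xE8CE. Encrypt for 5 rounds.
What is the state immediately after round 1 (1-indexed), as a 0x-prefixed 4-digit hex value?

0xB27B

s_0 = plaintext = 0xE8CE
s_1 = Round(s_0, k_0) = 0xB27B
s_2 = Round(s_1, k_1) = 0xB136
s_3 = Round(s_2, k_2) = 0x7F7F
s_4 = Round(s_3, k_3) = 0xFC8D
s_5 = Round(s_4, k_4) = 0xC77B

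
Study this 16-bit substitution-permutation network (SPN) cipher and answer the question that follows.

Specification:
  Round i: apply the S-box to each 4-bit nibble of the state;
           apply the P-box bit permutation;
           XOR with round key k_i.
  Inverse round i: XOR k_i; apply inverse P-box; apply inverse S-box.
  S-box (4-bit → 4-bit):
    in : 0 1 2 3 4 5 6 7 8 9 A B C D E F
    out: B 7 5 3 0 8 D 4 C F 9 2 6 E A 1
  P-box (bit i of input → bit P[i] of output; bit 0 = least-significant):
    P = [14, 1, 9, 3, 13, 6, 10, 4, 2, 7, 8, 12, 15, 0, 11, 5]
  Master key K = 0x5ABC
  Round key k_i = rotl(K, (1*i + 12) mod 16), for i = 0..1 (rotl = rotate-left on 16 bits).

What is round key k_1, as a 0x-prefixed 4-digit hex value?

0x8B57

K = 0x5ABC
k_0 = rotl(K, (1*0+12) mod 16) = rotl(K, 12) = 0xC5AB
k_1 = rotl(K, (1*1+12) mod 16) = rotl(K, 13) = 0x8B57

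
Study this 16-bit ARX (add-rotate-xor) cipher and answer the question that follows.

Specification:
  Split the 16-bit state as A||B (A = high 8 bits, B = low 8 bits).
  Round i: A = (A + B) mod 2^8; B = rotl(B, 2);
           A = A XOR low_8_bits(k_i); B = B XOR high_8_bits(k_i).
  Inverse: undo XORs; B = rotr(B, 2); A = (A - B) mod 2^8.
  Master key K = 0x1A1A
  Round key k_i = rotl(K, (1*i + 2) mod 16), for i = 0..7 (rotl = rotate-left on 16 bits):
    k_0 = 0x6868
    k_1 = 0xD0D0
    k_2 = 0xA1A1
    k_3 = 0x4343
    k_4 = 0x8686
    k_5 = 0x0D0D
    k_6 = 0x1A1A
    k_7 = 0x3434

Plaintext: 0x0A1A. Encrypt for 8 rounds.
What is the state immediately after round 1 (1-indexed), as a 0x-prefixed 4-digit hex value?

0x4C00

s_0 = plaintext = 0x0A1A
s_1 = Round(s_0, k_0) = 0x4C00
s_2 = Round(s_1, k_1) = 0x9CD0
s_3 = Round(s_2, k_2) = 0xCDE2
s_4 = Round(s_3, k_3) = 0xECC8
s_5 = Round(s_4, k_4) = 0x32A5
s_6 = Round(s_5, k_5) = 0xDA9B
s_7 = Round(s_6, k_6) = 0x6F74
s_8 = Round(s_7, k_7) = 0xD7E5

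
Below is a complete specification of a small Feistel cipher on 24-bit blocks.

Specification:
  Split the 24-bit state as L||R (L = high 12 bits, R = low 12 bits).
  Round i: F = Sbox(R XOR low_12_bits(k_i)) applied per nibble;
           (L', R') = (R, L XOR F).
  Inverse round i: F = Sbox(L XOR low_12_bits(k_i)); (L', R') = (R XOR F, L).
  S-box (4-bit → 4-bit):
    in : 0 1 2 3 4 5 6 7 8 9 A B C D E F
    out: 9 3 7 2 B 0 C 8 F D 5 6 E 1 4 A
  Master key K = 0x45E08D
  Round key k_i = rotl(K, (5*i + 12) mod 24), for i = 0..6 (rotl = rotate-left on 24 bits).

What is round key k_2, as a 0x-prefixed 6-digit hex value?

0x517823

K = 0x45E08D
k_0 = rotl(K, (5*0+12) mod 24) = rotl(K, 12) = 0x08D45E
k_1 = rotl(K, (5*1+12) mod 24) = rotl(K, 17) = 0x1A8BC1
k_2 = rotl(K, (5*2+12) mod 24) = rotl(K, 22) = 0x517823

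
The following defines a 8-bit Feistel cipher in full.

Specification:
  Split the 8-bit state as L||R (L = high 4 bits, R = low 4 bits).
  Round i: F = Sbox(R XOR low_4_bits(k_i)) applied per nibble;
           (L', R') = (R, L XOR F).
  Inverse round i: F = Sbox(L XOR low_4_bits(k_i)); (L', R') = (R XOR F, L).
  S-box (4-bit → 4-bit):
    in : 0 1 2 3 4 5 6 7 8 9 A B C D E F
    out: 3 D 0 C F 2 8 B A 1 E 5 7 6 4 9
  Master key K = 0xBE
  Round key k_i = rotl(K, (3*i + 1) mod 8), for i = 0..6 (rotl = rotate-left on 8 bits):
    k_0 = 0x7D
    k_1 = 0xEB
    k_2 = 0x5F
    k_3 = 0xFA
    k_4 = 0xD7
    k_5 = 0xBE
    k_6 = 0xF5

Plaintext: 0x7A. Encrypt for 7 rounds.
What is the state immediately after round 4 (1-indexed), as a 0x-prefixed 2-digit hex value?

0x81

s_0 = plaintext = 0x7A
s_1 = Round(s_0, k_0) = 0xAC
s_2 = Round(s_1, k_1) = 0xC1
s_3 = Round(s_2, k_2) = 0x18
s_4 = Round(s_3, k_3) = 0x81
s_5 = Round(s_4, k_4) = 0x10
s_6 = Round(s_5, k_5) = 0x05
s_7 = Round(s_6, k_6) = 0x53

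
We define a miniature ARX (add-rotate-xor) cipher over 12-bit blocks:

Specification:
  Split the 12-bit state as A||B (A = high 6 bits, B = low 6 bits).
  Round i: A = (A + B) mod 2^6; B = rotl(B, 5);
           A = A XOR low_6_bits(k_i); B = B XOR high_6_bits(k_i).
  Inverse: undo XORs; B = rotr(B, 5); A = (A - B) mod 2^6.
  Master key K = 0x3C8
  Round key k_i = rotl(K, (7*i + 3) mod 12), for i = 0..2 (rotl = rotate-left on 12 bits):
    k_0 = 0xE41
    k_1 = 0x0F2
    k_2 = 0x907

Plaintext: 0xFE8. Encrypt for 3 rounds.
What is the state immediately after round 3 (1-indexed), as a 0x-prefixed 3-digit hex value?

0x45E

s_0 = plaintext = 0xFE8
s_1 = Round(s_0, k_0) = 0x9AD
s_2 = Round(s_1, k_1) = 0x875
s_3 = Round(s_2, k_2) = 0x45E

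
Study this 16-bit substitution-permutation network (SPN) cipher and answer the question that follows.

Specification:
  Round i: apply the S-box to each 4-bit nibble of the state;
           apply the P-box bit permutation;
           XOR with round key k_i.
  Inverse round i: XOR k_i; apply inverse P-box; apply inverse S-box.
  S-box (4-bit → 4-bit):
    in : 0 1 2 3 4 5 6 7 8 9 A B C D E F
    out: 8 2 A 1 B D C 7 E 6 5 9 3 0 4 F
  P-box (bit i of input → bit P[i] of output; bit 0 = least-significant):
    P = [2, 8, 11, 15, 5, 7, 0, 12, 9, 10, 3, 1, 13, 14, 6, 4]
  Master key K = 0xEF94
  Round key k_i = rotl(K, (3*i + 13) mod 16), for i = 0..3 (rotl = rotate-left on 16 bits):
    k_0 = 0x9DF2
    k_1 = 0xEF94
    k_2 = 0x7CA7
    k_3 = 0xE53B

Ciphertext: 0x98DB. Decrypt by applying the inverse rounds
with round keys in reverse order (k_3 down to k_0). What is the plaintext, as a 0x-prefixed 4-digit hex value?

0x4068

s_0 = ciphertext = 0x98DB
s_1 = InvRound(s_0, k_3) = 0x7149
s_2 = InvRound(s_1, k_2) = 0xE8C7
s_3 = InvRound(s_2, k_1) = 0x64E1
s_4 = InvRound(s_3, k_0) = 0x4068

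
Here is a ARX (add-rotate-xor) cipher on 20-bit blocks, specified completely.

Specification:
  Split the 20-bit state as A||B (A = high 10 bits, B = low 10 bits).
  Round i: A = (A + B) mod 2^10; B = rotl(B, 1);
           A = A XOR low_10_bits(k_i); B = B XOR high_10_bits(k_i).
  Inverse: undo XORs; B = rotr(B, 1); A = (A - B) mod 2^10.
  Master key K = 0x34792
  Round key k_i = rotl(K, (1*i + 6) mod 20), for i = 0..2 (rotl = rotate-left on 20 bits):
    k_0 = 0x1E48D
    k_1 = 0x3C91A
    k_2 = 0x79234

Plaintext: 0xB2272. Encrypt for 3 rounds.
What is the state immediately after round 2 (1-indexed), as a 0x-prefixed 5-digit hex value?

0xD25CA

s_0 = plaintext = 0xB2272
s_1 = Round(s_0, k_0) = 0x6DC9C
s_2 = Round(s_1, k_1) = 0xD25CA
s_3 = Round(s_2, k_2) = 0xC9E70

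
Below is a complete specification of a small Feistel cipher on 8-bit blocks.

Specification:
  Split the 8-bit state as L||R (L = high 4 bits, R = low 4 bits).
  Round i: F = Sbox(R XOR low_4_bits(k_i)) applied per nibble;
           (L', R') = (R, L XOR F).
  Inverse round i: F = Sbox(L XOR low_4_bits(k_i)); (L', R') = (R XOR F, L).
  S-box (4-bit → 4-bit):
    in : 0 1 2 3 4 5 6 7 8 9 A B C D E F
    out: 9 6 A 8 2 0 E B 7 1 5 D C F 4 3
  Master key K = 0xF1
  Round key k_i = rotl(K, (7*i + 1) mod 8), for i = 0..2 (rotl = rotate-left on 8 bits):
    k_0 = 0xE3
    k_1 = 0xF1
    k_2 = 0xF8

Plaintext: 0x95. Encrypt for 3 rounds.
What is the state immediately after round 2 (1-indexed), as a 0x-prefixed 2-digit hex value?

s_0 = plaintext = 0x95
s_1 = Round(s_0, k_0) = 0x57
s_2 = Round(s_1, k_1) = 0x7B
s_3 = Round(s_2, k_2) = 0xBF

0x7B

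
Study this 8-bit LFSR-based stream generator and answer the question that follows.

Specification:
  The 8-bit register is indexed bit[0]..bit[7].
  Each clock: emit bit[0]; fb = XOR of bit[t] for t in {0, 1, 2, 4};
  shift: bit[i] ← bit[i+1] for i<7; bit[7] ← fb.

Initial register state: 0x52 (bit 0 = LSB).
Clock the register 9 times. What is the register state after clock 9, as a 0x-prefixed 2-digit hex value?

0xA5

reg_0 = 0x52
clock 1: out=0, reg = 0x29
clock 2: out=1, reg = 0x94
clock 3: out=0, reg = 0x4A
clock 4: out=0, reg = 0xA5
clock 5: out=1, reg = 0x52
clock 6: out=0, reg = 0x29
clock 7: out=1, reg = 0x94
clock 8: out=0, reg = 0x4A
clock 9: out=0, reg = 0xA5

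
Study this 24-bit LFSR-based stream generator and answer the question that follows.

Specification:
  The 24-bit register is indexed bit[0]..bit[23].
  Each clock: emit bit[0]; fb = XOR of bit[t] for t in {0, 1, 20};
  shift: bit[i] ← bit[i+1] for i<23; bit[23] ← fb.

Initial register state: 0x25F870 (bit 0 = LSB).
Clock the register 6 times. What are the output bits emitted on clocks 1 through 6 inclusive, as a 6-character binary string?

000011

reg_0 = 0x25F870
clock 1: out=0, reg = 0x12FC38
clock 2: out=0, reg = 0x897E1C
clock 3: out=0, reg = 0x44BF0E
clock 4: out=0, reg = 0xA25F87
clock 5: out=1, reg = 0x512FC3
clock 6: out=1, reg = 0xA897E1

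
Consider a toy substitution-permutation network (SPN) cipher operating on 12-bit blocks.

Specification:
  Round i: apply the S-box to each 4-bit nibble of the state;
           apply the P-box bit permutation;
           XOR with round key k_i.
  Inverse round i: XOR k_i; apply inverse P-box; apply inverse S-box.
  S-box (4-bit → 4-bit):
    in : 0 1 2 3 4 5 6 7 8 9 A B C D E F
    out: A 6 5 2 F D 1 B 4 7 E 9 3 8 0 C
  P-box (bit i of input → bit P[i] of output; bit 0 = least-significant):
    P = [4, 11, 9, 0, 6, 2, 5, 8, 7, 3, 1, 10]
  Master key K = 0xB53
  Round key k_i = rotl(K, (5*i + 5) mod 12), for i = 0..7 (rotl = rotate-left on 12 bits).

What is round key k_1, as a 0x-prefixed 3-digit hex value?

0xED4

K = 0xB53
k_0 = rotl(K, (5*0+5) mod 12) = rotl(K, 5) = 0xA76
k_1 = rotl(K, (5*1+5) mod 12) = rotl(K, 10) = 0xED4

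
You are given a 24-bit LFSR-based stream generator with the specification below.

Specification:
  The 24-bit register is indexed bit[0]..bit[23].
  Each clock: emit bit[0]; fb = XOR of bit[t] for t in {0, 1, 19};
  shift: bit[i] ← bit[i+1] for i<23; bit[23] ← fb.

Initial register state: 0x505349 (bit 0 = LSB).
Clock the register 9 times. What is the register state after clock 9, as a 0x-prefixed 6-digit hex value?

0x03A829

reg_0 = 0x505349
clock 1: out=1, reg = 0xA829A4
clock 2: out=0, reg = 0xD414D2
clock 3: out=0, reg = 0xEA0A69
clock 4: out=1, reg = 0x750534
clock 5: out=0, reg = 0x3A829A
clock 6: out=0, reg = 0x1D414D
clock 7: out=1, reg = 0x0EA0A6
clock 8: out=0, reg = 0x075053
clock 9: out=1, reg = 0x03A829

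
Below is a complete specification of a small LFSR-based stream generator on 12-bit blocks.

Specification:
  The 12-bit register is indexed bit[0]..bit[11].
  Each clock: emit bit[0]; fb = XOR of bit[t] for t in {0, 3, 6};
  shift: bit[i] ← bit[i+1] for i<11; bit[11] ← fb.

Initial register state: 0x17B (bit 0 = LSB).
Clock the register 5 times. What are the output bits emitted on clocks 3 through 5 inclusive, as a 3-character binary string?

011

reg_0 = 0x17B
clock 1: out=1, reg = 0x8BD
clock 2: out=1, reg = 0x45E
clock 3: out=0, reg = 0x22F
clock 4: out=1, reg = 0x117
clock 5: out=1, reg = 0x88B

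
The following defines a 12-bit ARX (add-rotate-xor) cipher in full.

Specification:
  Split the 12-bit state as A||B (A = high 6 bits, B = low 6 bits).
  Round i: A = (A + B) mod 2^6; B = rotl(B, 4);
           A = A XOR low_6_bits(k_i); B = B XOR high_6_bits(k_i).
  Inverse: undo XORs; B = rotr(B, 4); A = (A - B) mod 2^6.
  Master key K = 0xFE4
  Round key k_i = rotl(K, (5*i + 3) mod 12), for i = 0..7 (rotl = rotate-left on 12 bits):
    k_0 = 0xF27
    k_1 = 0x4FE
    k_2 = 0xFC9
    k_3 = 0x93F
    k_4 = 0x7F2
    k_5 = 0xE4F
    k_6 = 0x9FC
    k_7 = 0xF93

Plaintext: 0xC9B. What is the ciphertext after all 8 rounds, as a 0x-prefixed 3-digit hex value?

0x178

s_0 = plaintext = 0xC9B
s_1 = Round(s_0, k_0) = 0xA8A
s_2 = Round(s_1, k_1) = 0x2B1
s_3 = Round(s_2, k_2) = 0xCA3
s_4 = Round(s_3, k_3) = 0xA9C
s_5 = Round(s_4, k_4) = 0xD18
s_6 = Round(s_5, k_5) = 0x0FF
s_7 = Round(s_6, k_6) = 0xF98
s_8 = Round(s_7, k_7) = 0x178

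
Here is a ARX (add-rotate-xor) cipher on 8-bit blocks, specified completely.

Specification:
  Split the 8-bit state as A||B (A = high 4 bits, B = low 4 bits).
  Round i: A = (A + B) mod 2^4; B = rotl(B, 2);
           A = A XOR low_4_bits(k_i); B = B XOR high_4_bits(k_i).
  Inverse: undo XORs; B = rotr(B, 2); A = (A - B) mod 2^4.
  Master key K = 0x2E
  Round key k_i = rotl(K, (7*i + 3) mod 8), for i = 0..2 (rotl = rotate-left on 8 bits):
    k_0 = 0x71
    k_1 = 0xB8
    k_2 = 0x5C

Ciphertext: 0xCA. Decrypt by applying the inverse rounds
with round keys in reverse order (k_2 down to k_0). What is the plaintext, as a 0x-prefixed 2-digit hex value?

s_0 = ciphertext = 0xCA
s_1 = InvRound(s_0, k_2) = 0x1F
s_2 = InvRound(s_1, k_1) = 0x81
s_3 = InvRound(s_2, k_0) = 0x09

0x09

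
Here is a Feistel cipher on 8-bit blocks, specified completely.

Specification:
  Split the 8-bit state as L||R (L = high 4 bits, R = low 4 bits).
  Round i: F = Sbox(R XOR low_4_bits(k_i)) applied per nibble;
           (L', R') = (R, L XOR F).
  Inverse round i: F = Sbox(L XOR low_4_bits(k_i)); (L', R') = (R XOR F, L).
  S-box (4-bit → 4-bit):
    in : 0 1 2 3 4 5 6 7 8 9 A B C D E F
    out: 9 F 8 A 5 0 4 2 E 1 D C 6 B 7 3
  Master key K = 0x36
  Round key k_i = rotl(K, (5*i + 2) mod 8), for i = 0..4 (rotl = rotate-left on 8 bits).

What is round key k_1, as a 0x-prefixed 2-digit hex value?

K = 0x36
k_0 = rotl(K, (5*0+2) mod 8) = rotl(K, 2) = 0xD8
k_1 = rotl(K, (5*1+2) mod 8) = rotl(K, 7) = 0x1B

0x1B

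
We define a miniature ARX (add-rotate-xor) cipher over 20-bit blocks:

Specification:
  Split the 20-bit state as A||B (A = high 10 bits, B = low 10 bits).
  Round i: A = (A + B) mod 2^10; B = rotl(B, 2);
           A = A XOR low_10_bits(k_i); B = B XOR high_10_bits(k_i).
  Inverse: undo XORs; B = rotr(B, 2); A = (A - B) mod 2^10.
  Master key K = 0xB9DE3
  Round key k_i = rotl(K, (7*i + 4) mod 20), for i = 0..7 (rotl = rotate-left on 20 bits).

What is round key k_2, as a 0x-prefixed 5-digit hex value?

K = 0xB9DE3
k_0 = rotl(K, (7*0+4) mod 20) = rotl(K, 4) = 0x9DE3B
k_1 = rotl(K, (7*1+4) mod 20) = rotl(K, 11) = 0xF1DCE
k_2 = rotl(K, (7*2+4) mod 20) = rotl(K, 18) = 0xEE778

0xEE778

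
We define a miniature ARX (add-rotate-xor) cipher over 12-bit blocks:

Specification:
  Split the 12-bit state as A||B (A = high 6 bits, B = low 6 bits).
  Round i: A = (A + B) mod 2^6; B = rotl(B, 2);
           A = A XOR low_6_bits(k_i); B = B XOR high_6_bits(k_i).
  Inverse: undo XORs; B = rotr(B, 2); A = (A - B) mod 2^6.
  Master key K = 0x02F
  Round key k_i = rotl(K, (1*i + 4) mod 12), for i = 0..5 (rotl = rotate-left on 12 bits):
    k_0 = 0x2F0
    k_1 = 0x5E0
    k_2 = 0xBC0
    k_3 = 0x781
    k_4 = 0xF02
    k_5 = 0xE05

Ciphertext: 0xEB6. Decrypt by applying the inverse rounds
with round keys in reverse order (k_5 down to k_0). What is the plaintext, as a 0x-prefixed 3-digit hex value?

0x0DA

s_0 = ciphertext = 0xEB6
s_1 = InvRound(s_0, k_5) = 0x723
s_2 = InvRound(s_1, k_4) = 0x9F7
s_3 = InvRound(s_2, k_3) = 0x31A
s_4 = InvRound(s_3, k_2) = 0xBDD
s_5 = InvRound(s_4, k_1) = 0xB62
s_6 = InvRound(s_5, k_0) = 0x0DA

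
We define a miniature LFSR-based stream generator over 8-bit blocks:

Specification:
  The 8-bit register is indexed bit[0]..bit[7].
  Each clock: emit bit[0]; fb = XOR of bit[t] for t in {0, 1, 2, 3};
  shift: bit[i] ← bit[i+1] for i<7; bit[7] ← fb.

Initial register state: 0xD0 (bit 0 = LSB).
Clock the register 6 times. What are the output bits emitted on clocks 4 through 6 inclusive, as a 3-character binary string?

010

reg_0 = 0xD0
clock 1: out=0, reg = 0x68
clock 2: out=0, reg = 0xB4
clock 3: out=0, reg = 0xDA
clock 4: out=0, reg = 0x6D
clock 5: out=1, reg = 0xB6
clock 6: out=0, reg = 0x5B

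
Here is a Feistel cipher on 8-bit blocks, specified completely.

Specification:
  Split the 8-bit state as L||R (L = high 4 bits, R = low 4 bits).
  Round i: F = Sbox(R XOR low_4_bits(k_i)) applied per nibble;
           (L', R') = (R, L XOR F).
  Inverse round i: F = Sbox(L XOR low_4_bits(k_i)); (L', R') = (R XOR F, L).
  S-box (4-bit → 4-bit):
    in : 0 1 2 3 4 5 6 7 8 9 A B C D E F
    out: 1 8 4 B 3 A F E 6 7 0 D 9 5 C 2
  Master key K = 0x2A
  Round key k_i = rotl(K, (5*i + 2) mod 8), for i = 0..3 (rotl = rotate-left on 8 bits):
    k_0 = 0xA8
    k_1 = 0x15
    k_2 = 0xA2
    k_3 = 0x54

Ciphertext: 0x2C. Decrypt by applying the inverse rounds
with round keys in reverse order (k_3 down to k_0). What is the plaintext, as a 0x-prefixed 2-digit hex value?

0xD1

s_0 = ciphertext = 0x2C
s_1 = InvRound(s_0, k_3) = 0x32
s_2 = InvRound(s_1, k_2) = 0xA3
s_3 = InvRound(s_2, k_1) = 0x1A
s_4 = InvRound(s_3, k_0) = 0xD1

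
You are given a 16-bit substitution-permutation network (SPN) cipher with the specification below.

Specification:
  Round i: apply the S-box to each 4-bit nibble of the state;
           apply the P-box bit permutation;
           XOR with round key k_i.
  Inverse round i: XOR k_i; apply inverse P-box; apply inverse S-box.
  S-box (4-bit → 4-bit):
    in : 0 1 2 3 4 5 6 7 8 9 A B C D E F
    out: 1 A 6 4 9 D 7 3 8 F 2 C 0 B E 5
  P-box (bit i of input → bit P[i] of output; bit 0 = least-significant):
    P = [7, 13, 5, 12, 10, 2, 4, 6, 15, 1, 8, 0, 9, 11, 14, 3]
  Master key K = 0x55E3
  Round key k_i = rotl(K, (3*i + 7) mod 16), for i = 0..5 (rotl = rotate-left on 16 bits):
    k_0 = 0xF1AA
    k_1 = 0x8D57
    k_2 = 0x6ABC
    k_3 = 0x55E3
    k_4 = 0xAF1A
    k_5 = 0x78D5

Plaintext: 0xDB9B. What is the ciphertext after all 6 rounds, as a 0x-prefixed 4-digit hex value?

0xBBBC

s_0 = plaintext = 0xDB9B
s_1 = Round(s_0, k_0) = 0xEED7
s_2 = Round(s_1, k_1) = 0xE098
s_3 = Round(s_2, k_2) = 0xB6E0
s_4 = Round(s_3, k_3) = 0x943D
s_5 = Round(s_4, k_4) = 0x5583
s_6 = Round(s_5, k_5) = 0xBBBC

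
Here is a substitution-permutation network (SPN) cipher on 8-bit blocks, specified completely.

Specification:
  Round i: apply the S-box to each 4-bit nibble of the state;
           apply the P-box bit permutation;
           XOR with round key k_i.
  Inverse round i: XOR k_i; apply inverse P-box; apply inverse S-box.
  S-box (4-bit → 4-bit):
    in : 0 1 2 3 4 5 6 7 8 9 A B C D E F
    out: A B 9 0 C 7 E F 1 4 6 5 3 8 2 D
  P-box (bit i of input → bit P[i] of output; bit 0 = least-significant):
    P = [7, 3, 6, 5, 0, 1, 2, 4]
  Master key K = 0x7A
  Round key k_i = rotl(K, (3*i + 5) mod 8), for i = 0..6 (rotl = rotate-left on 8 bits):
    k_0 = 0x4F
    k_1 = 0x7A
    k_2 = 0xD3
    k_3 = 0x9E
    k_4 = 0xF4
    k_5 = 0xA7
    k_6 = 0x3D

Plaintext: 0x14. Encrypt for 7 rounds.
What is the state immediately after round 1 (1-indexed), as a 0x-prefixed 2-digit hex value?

0x3C

s_0 = plaintext = 0x14
s_1 = Round(s_0, k_0) = 0x3C
s_2 = Round(s_1, k_1) = 0xF2
s_3 = Round(s_2, k_2) = 0x66
s_4 = Round(s_3, k_3) = 0xE0
s_5 = Round(s_4, k_4) = 0xDE
s_6 = Round(s_5, k_5) = 0xBF
s_7 = Round(s_6, k_6) = 0xD8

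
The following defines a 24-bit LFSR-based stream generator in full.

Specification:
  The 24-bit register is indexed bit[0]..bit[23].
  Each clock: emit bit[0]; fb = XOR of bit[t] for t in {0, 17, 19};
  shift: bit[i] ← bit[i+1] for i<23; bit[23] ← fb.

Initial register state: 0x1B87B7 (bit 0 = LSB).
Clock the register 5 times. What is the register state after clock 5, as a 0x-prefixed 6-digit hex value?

0xC8DC3D

reg_0 = 0x1B87B7
clock 1: out=1, reg = 0x8DC3DB
clock 2: out=1, reg = 0x46E1ED
clock 3: out=1, reg = 0x2370F6
clock 4: out=0, reg = 0x91B87B
clock 5: out=1, reg = 0xC8DC3D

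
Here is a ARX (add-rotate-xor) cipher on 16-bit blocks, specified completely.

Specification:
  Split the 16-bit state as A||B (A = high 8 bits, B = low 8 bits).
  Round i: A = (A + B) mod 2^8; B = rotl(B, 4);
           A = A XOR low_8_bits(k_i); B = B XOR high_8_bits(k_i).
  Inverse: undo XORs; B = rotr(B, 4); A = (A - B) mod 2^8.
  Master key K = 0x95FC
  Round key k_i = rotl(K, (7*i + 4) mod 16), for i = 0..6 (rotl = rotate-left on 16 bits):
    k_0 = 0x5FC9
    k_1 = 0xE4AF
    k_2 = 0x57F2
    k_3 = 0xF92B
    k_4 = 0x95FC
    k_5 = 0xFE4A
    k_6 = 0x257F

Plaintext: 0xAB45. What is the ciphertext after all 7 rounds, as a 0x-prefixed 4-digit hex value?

0xFED2

s_0 = plaintext = 0xAB45
s_1 = Round(s_0, k_0) = 0x390B
s_2 = Round(s_1, k_1) = 0xEB54
s_3 = Round(s_2, k_2) = 0xCD12
s_4 = Round(s_3, k_3) = 0xF4D8
s_5 = Round(s_4, k_4) = 0x3018
s_6 = Round(s_5, k_5) = 0x027F
s_7 = Round(s_6, k_6) = 0xFED2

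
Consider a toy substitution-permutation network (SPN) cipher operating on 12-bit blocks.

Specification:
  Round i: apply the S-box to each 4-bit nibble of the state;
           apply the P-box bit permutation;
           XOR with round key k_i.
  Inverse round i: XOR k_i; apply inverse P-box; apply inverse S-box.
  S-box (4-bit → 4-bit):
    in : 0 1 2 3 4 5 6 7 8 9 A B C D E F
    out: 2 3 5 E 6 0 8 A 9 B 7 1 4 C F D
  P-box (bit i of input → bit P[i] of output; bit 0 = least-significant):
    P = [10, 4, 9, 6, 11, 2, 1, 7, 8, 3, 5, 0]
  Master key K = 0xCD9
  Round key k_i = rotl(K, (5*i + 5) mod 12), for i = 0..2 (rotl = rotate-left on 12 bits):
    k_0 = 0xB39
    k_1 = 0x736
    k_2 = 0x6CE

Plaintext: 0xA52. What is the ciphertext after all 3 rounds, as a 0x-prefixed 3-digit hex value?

0x1CA

s_0 = plaintext = 0xA52
s_1 = Round(s_0, k_0) = 0xC11
s_2 = Round(s_1, k_1) = 0xB02
s_3 = Round(s_2, k_2) = 0x1CA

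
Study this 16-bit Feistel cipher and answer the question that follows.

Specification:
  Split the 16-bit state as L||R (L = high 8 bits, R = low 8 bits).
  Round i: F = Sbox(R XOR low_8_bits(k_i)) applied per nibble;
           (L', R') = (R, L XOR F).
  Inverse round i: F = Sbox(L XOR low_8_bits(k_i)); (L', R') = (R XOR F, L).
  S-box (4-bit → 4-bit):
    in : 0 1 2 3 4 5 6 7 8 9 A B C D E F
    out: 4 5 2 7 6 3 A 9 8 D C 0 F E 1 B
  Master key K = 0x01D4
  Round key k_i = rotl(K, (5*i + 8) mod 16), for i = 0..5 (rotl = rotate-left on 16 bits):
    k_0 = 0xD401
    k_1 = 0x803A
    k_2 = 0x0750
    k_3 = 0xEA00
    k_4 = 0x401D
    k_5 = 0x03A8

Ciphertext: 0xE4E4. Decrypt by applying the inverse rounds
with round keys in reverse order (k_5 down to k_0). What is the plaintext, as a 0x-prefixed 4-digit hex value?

s_0 = ciphertext = 0xE4E4
s_1 = InvRound(s_0, k_5) = 0x8BE4
s_2 = InvRound(s_1, k_4) = 0x3E8B
s_3 = InvRound(s_2, k_3) = 0xFA3E
s_4 = InvRound(s_3, k_2) = 0xF2FA
s_5 = InvRound(s_4, k_1) = 0x02F2
s_6 = InvRound(s_5, k_0) = 0xB502

0xB502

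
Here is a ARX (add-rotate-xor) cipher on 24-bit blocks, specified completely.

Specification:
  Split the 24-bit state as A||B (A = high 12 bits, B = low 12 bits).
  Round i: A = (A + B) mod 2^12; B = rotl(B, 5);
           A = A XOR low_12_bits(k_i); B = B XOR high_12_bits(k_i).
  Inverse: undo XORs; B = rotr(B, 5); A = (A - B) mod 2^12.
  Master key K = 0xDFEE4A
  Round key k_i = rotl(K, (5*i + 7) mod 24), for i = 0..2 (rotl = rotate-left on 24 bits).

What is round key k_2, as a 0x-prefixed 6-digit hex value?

0x95BFDC

K = 0xDFEE4A
k_0 = rotl(K, (5*0+7) mod 24) = rotl(K, 7) = 0xF7256F
k_1 = rotl(K, (5*1+7) mod 24) = rotl(K, 12) = 0xE4ADFE
k_2 = rotl(K, (5*2+7) mod 24) = rotl(K, 17) = 0x95BFDC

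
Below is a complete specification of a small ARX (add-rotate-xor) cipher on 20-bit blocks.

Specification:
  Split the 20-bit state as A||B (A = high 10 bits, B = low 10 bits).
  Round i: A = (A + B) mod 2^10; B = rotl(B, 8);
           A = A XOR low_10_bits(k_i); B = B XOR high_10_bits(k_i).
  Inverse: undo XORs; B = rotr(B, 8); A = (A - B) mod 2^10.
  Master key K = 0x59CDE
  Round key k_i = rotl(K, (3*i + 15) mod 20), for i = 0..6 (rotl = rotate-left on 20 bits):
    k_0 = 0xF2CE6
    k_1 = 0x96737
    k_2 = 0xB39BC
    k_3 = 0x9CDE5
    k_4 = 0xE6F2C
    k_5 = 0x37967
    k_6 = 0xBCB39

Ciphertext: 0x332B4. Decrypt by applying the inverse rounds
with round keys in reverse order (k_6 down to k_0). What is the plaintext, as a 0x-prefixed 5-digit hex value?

0x88A04

s_0 = ciphertext = 0x332B4
s_1 = InvRound(s_0, k_6) = 0xB7518
s_2 = InvRound(s_1, k_5) = 0x28719
s_3 = InvRound(s_2, k_4) = 0x61608
s_4 = InvRound(s_3, k_3) = 0x9D1EC
s_5 = InvRound(s_4, k_2) = 0xCF48B
s_6 = InvRound(s_5, k_1) = 0x3034A
s_7 = InvRound(s_6, k_0) = 0x88A04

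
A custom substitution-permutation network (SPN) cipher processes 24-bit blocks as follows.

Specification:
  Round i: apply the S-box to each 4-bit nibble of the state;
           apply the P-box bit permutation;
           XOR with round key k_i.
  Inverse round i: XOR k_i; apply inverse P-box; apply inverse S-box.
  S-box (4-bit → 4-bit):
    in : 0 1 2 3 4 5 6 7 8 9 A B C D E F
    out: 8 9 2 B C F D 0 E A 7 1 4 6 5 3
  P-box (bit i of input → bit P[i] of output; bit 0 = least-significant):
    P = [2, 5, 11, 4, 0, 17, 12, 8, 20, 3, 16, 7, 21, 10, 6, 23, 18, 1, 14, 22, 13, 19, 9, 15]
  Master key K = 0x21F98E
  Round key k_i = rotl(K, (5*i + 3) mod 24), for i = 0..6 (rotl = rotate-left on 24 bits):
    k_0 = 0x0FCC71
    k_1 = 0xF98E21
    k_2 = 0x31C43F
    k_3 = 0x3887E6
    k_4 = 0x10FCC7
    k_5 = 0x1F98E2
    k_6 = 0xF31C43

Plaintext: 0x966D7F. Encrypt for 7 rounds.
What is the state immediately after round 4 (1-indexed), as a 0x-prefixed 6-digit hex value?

s_0 = plaintext = 0x966D7F
s_1 = Round(s_0, k_0) = 0xE20C1D
s_2 = Round(s_1, k_1) = 0x78A502
s_3 = Round(s_2, k_2) = 0x4081D5
s_4 = Round(s_3, k_3) = 0xEA1912
s_5 = Round(s_4, k_4) = 0xB49F6C
s_6 = Round(s_5, k_5) = 0xCFE5EB
s_7 = Round(s_6, k_6) = 0xC60E8C

0xEA1912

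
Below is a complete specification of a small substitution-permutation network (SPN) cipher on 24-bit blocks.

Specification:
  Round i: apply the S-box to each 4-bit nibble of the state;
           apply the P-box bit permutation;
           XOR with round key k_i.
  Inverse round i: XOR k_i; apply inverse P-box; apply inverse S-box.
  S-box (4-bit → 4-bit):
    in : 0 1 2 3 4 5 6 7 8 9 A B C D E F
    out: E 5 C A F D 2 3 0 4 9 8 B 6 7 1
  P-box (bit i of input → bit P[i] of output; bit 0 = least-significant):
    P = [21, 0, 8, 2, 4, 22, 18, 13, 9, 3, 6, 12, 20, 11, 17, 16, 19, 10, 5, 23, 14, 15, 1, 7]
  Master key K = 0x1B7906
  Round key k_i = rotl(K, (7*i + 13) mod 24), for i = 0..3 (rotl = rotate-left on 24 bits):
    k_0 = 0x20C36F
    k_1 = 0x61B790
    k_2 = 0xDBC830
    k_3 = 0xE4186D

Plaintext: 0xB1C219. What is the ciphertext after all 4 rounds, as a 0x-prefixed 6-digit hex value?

s_0 = plaintext = 0xB1C219
s_1 = Round(s_0, k_0) = 0x3DDA9F
s_2 = Round(s_1, k_1) = 0x472930
s_3 = Round(s_2, k_2) = 0x902DF7
s_4 = Round(s_3, k_3) = 0x471C16

0x471C16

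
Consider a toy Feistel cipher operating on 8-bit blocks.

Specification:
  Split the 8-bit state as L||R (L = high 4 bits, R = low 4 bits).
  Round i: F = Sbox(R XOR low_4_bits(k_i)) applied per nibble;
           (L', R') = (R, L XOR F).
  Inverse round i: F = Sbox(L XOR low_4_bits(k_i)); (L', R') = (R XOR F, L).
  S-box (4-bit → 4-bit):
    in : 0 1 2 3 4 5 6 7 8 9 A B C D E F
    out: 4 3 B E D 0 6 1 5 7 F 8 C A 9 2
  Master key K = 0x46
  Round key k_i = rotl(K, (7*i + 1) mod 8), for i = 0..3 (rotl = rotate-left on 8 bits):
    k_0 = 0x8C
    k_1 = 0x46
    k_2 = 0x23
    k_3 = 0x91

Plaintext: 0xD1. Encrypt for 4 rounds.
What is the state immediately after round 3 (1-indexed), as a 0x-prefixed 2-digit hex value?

s_0 = plaintext = 0xD1
s_1 = Round(s_0, k_0) = 0x17
s_2 = Round(s_1, k_1) = 0x72
s_3 = Round(s_2, k_2) = 0x24
s_4 = Round(s_3, k_3) = 0x42

0x24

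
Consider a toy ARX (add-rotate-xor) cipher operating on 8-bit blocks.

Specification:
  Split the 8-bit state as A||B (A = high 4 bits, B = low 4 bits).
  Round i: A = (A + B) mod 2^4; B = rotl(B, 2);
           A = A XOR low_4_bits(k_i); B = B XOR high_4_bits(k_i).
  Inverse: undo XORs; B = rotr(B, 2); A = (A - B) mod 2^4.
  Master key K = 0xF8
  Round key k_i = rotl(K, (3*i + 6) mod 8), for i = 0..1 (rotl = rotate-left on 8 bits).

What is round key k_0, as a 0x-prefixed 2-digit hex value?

0x3E

K = 0xF8
k_0 = rotl(K, (3*0+6) mod 8) = rotl(K, 6) = 0x3E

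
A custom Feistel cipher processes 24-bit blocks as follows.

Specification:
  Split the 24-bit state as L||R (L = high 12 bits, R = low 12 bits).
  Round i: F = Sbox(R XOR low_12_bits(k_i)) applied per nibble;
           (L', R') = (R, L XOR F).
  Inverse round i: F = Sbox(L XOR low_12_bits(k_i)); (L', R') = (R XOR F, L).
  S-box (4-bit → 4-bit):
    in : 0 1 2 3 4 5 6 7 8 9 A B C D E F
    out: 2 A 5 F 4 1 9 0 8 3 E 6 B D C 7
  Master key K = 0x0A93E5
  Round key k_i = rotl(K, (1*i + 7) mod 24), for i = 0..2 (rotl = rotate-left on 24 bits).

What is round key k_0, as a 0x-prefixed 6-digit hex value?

K = 0x0A93E5
k_0 = rotl(K, (1*0+7) mod 24) = rotl(K, 7) = 0x49F285

0x49F285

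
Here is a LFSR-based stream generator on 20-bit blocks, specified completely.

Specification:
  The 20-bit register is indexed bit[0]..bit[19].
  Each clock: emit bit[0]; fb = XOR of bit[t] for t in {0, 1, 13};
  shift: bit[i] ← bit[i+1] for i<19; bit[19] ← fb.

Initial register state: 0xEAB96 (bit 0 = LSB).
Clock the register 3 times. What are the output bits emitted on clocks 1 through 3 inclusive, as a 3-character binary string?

reg_0 = 0xEAB96
clock 1: out=0, reg = 0x755CB
clock 2: out=1, reg = 0x3AAE5
clock 3: out=1, reg = 0x1D572

011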